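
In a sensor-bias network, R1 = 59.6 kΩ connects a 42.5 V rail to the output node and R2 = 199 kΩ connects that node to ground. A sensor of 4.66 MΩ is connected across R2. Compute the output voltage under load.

The load sits in parallel with R2: R2‖R_L = (199 × 4660) / (199 + 4660) = 190.8 kΩ.
V_out = 42.5 × 190.8 / (59.6 + 190.8) = 42.5 × 190.8/250.4 = 32.4 V.
(Unloaded it would have been 32.7 V.)

V_out ≈ 32.4 V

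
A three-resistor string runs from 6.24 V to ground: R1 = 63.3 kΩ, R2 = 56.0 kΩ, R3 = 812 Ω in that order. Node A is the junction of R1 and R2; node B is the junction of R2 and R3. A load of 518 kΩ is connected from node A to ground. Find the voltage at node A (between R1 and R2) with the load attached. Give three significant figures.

V ≈ 2.79 V

Below node A the series string R2+R3 = 56810 Ω sits in parallel with the 518000 Ω load: 51200 Ω.
V_A = 6.24 × 51200/(63300 + 51200) = 2.79 V.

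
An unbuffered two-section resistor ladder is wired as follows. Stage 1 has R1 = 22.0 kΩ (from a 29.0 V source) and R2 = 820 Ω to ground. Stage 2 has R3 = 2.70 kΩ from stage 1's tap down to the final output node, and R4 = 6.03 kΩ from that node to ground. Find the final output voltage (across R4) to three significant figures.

Stage 2 presents R3+R4 = 8730 Ω as a load on stage 1's tap.
Stage 1's lower leg becomes R2‖(R3+R4) = 749.6 Ω, so V_mid = 29.0 × 749.6/22750 = 0.9555 V.
Stage 2 is itself unloaded: V_out = V_mid × R4/(R3+R4) = 0.9555 × 6030/8730 = 0.660 V.

V_out ≈ 0.660 V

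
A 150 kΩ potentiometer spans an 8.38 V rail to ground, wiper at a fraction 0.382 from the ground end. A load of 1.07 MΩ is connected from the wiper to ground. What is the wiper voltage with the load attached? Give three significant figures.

V ≈ 3.10 V

The wiper splits the pot into (1−α)R = 92.70 kΩ above and αR = 57.30 kΩ below.
Lower section ‖ load = 54.39 kΩ.
V_wiper = 8.38 × 54.39/(92.70 + 54.39) = 3.10 V.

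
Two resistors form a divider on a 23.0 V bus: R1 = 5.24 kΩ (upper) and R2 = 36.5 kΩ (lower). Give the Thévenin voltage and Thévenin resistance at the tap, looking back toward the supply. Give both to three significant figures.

V_th is the open-circuit tap voltage: 23.0 × 36.5/(5.24 + 36.5) = 20.1 V.
With the supply zeroed, R1 and R2 appear in parallel from the tap: R_th = R1‖R2 = (5.24 × 36.5)/41.74 = 4.58 kΩ.

V_th = 20.1 V, R_th = 4.58 kΩ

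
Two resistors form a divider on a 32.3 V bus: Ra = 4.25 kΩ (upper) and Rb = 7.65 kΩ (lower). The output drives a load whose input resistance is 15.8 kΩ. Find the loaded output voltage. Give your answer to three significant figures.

V_out ≈ 17.7 V

The load sits in parallel with Rb: Rb‖R_L = (7.65 × 15.8) / (7.65 + 15.8) = 5.154 kΩ.
V_out = 32.3 × 5.154 / (4.25 + 5.154) = 32.3 × 5.154/9.404 = 17.7 V.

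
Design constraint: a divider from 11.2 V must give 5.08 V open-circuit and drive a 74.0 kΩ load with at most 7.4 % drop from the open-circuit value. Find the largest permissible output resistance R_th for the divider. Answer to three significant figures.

R_th ≤ 5.91 kΩ

Loading drop = R_th/(R_th + R_L) ≤ 0.0740, so R_th ≤ R_L · ε/(1−ε) = 74.0 kΩ × 0.0740/0.9260 = 5.91 kΩ.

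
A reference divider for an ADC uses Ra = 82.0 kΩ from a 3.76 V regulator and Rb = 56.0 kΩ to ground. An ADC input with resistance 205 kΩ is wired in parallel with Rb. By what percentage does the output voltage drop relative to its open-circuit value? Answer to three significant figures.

The divider's output (Thévenin) resistance is Ra‖Rb = 33.28 kΩ.
Fractional drop under load = R_th/(R_th + R_L) = 33.28 / (33.28 + 205) = 0.1397.
So the output falls by 14.0 %.

14.0 %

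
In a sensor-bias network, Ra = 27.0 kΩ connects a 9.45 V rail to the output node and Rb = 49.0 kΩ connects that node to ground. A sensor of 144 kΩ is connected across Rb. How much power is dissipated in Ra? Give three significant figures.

P ≈ 0.597 mW

Total resistance from the source is Ra + (Rb‖R_L) = 63.56 kΩ, so I = 9.45/63.56 kΩ = 0.1487 mA.
P = I²·Ra = (0.1487 mA)² × 27.0 kΩ = 0.597 mW.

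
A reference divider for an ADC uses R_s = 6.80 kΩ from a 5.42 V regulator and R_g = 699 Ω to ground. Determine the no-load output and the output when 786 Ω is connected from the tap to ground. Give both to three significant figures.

Unloaded: 0.505 V; loaded: 0.280 V

Open-circuit: V = 5.42 × 699/(6800 + 699) = 0.505 V.
With the load, R_g becomes R_g‖R_L = 370.0 Ω, so V = 5.42 × 370.0/7170 = 0.280 V.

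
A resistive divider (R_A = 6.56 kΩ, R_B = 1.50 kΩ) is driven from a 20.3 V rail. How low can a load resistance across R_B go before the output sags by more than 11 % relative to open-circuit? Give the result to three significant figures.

Output resistance R_th = R_A‖R_B = (6.56 × 1.50)/8.060 = 1.221 kΩ.
The fractional drop is R_th/(R_th + R_L); requiring this ≤ 0.110 gives R_L ≥ R_th(1/0.110 − 1) = 1.221 × 8.091 = 9.88 kΩ.

R_L(min) ≈ 9.88 kΩ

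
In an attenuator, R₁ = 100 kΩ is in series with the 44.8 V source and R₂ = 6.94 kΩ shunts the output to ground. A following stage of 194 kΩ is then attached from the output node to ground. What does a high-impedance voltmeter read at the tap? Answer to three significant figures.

The load sits in parallel with R₂: R₂‖R_L = (6.94 × 194) / (6.94 + 194) = 6.700 kΩ.
V_out = 44.8 × 6.700 / (100 + 6.700) = 44.8 × 6.700/106.7 = 2.81 V.
(Unloaded it would have been 2.91 V.)

V_out ≈ 2.81 V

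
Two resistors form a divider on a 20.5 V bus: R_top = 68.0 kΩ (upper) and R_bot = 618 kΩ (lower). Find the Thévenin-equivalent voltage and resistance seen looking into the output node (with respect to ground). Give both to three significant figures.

V_th = 18.5 V, R_th = 61.3 kΩ

V_th is the open-circuit tap voltage: 20.5 × 618/(68.0 + 618) = 18.5 V.
With the supply zeroed, R_top and R_bot appear in parallel from the tap: R_th = R_top‖R_bot = (68.0 × 618)/686.0 = 61.3 kΩ.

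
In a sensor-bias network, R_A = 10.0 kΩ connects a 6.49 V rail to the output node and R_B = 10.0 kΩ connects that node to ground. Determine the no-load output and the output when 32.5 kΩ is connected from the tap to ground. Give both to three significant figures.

Unloaded: 3.25 V; loaded: 2.81 V

Open-circuit: V = 6.49 × 10.0/(10.0 + 10.0) = 3.25 V.
With the load, R_B becomes R_B‖R_L = 7.647 kΩ, so V = 6.49 × 7.647/17.65 = 2.81 V.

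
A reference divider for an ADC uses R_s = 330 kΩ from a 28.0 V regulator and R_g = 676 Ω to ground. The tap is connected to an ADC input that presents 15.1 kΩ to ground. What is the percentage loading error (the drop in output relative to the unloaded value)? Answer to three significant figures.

4.28 %

The divider's output (Thévenin) resistance is R_s‖R_g = 674.6 Ω.
Fractional drop under load = R_th/(R_th + R_L) = 674.6 / (674.6 + 15100) = 0.04277.
So the output falls by 4.28 %.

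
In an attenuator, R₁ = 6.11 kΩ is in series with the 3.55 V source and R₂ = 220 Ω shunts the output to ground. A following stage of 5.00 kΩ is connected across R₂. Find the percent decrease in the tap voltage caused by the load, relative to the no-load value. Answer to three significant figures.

4.07 %

The divider's output (Thévenin) resistance is R₁‖R₂ = 212.4 Ω.
Fractional drop under load = R_th/(R_th + R_L) = 212.4 / (212.4 + 5000) = 0.04074.
So the output falls by 4.07 %.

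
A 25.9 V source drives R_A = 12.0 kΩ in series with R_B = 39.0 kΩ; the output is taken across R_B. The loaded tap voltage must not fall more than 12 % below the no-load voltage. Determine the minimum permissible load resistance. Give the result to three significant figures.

Output resistance R_th = R_A‖R_B = (12.0 × 39.0)/51.00 = 9.176 kΩ.
The fractional drop is R_th/(R_th + R_L); requiring this ≤ 0.120 gives R_L ≥ R_th(1/0.120 − 1) = 9.176 × 7.333 = 67.3 kΩ.

R_L(min) ≈ 67.3 kΩ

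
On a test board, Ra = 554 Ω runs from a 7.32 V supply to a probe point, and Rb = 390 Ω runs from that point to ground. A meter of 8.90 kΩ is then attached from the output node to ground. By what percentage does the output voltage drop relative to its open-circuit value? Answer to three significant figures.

The divider's output (Thévenin) resistance is Ra‖Rb = 228.9 Ω.
Fractional drop under load = R_th/(R_th + R_L) = 228.9 / (228.9 + 8900) = 0.02507.
So the output falls by 2.51 %.

2.51 %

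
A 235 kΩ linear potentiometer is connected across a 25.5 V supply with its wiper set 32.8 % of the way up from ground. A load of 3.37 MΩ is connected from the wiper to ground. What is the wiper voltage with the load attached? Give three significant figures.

V ≈ 8.24 V

The wiper splits the pot into (1−α)R = 157.9 kΩ above and αR = 77.08 kΩ below.
Lower section ‖ load = 75.36 kΩ.
V_wiper = 25.5 × 75.36/(157.9 + 75.36) = 8.24 V.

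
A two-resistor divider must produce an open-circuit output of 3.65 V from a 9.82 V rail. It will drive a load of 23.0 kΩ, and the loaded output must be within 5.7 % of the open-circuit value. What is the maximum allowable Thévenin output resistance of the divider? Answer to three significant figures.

Loading drop = R_th/(R_th + R_L) ≤ 0.0570, so R_th ≤ R_L · ε/(1−ε) = 23.0 kΩ × 0.0570/0.9430 = 1.39 kΩ.
(Any R1, R2 with R2/(R1+R2) = 0.372 and R1‖R2 ≤ 1.39 kΩ will meet the spec.)

R_th ≤ 1.39 kΩ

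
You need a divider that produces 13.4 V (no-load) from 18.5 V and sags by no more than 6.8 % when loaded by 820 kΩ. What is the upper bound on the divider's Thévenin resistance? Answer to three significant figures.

R_th ≤ 59.8 kΩ

Loading drop = R_th/(R_th + R_L) ≤ 0.0680, so R_th ≤ R_L · ε/(1−ε) = 820 kΩ × 0.0680/0.9320 = 59.8 kΩ.
(Any R1, R2 with R2/(R1+R2) = 0.724 and R1‖R2 ≤ 59.8 kΩ will meet the spec.)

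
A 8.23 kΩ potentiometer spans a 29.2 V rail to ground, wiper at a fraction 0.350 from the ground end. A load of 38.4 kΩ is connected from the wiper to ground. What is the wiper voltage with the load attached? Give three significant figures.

The wiper splits the pot into (1−α)R = 5.349 kΩ above and αR = 2.881 kΩ below.
Lower section ‖ load = 2.680 kΩ.
V_wiper = 29.2 × 2.680/(5.349 + 2.680) = 9.74 V.

V ≈ 9.74 V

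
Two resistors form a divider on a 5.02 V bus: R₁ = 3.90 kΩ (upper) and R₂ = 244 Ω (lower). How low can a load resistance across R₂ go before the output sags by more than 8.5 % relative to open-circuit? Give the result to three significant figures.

Output resistance R_th = R₁‖R₂ = (3900 × 244)/4144 = 229.6 Ω.
The fractional drop is R_th/(R_th + R_L); requiring this ≤ 0.0850 gives R_L ≥ R_th(1/0.0850 − 1) = 229.6 × 10.76 = 2.47 kΩ.

R_L(min) ≈ 2.47 kΩ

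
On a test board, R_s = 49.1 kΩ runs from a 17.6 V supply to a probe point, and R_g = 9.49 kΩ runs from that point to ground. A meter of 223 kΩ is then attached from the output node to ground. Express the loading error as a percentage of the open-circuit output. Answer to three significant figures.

The divider's output (Thévenin) resistance is R_s‖R_g = 7.953 kΩ.
Fractional drop under load = R_th/(R_th + R_L) = 7.953 / (7.953 + 223) = 0.03444.
So the output falls by 3.44 %.

3.44 %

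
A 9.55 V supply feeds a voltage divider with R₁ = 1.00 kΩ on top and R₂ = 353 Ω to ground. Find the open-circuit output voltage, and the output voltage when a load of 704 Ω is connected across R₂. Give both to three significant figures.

Unloaded: 2.49 V; loaded: 1.82 V

Open-circuit: V = 9.55 × 353/(1000 + 353) = 2.49 V.
With the load, R₂ becomes R₂‖R_L = 235.1 Ω, so V = 9.55 × 235.1/1235 = 1.82 V.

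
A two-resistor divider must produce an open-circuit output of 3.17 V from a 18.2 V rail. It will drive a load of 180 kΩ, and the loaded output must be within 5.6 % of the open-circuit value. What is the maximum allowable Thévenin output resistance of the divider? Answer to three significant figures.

R_th ≤ 10.7 kΩ

Loading drop = R_th/(R_th + R_L) ≤ 0.0560, so R_th ≤ R_L · ε/(1−ε) = 180 kΩ × 0.0560/0.9440 = 10.7 kΩ.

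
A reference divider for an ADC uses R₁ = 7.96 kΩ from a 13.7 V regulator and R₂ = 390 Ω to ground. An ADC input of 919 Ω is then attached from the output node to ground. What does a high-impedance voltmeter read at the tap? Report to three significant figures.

V_out ≈ 0.456 V

The load sits in parallel with R₂: R₂‖R_L = (390 × 919) / (390 + 919) = 273.8 Ω.
V_out = 13.7 × 273.8 / (7960 + 273.8) = 13.7 × 273.8/8234 = 0.456 V.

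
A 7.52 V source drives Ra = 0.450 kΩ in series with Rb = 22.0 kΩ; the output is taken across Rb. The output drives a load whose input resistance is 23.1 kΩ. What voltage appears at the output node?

The load sits in parallel with Rb: Rb‖R_L = (22000 × 23100) / (22000 + 23100) = 11270 Ω.
V_out = 7.52 × 11270 / (450 + 11270) = 7.52 × 11270/11720 = 7.23 V.
(Unloaded it would have been 7.37 V.)

V_out ≈ 7.23 V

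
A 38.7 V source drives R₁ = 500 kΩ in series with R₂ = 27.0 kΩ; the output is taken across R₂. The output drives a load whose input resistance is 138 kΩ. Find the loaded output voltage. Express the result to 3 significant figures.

V_out ≈ 1.67 V

The load sits in parallel with R₂: R₂‖R_L = (27.0 × 138) / (27.0 + 138) = 22.58 kΩ.
V_out = 38.7 × 22.58 / (500 + 22.58) = 38.7 × 22.58/522.6 = 1.67 V.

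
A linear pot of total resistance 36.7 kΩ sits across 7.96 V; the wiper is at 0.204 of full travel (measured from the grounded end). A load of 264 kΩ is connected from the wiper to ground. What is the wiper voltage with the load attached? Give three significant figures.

V ≈ 1.59 V

The wiper splits the pot into (1−α)R = 29.21 kΩ above and αR = 7.487 kΩ below.
Lower section ‖ load = 7.280 kΩ.
V_wiper = 7.96 × 7.280/(29.21 + 7.280) = 1.59 V.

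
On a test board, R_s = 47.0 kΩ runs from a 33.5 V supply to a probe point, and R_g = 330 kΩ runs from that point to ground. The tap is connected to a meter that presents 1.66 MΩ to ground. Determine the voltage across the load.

V_out ≈ 28.6 V

The load sits in parallel with R_g: R_g‖R_L = (330 × 1660) / (330 + 1660) = 275.3 kΩ.
V_out = 33.5 × 275.3 / (47.0 + 275.3) = 33.5 × 275.3/322.3 = 28.6 V.
(Unloaded it would have been 29.3 V.)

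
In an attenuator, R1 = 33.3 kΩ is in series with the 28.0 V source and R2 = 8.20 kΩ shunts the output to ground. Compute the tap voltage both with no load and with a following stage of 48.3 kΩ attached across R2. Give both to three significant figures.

Open-circuit: V = 28.0 × 8.20/(33.3 + 8.20) = 5.53 V.
With the load, R2 becomes R2‖R_L = 7.010 kΩ, so V = 28.0 × 7.010/40.31 = 4.87 V.

Unloaded: 5.53 V; loaded: 4.87 V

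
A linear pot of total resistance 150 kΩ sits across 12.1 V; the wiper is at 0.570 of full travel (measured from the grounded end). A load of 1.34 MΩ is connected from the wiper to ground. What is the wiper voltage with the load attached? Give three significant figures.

V ≈ 6.71 V

The wiper splits the pot into (1−α)R = 64.50 kΩ above and αR = 85.50 kΩ below.
Lower section ‖ load = 80.37 kΩ.
V_wiper = 12.1 × 80.37/(64.50 + 80.37) = 6.71 V.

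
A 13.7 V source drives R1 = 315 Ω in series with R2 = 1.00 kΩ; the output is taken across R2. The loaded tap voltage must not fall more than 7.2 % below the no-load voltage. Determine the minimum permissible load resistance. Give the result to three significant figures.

Output resistance R_th = R1‖R2 = (315 × 1000)/1315 = 239.5 Ω.
The fractional drop is R_th/(R_th + R_L); requiring this ≤ 0.0720 gives R_L ≥ R_th(1/0.0720 − 1) = 239.5 × 12.89 = 3.09 kΩ.

R_L(min) ≈ 3.09 kΩ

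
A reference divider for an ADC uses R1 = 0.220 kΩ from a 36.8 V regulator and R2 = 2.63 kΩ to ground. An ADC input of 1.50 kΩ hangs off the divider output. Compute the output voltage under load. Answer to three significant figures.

V_out ≈ 29.9 V

The load sits in parallel with R2: R2‖R_L = (2630 × 1500) / (2630 + 1500) = 955.2 Ω.
V_out = 36.8 × 955.2 / (220 + 955.2) = 36.8 × 955.2/1175 = 29.9 V.
(Unloaded it would have been 34.0 V.)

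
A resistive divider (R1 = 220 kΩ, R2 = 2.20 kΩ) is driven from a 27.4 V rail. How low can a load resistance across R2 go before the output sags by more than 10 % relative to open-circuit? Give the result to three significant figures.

R_L(min) ≈ 19.6 kΩ

Output resistance R_th = R1‖R2 = (220 × 2.20)/222.2 = 2.178 kΩ.
The fractional drop is R_th/(R_th + R_L); requiring this ≤ 0.100 gives R_L ≥ R_th(1/0.100 − 1) = 2.178 × 9.000 = 19.6 kΩ.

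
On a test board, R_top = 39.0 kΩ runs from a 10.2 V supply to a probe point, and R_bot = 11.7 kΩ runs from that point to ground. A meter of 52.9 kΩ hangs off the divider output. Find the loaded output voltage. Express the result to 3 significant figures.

The load sits in parallel with R_bot: R_bot‖R_L = (11.7 × 52.9) / (11.7 + 52.9) = 9.581 kΩ.
V_out = 10.2 × 9.581 / (39.0 + 9.581) = 10.2 × 9.581/48.58 = 2.01 V.
(Unloaded it would have been 2.35 V.)

V_out ≈ 2.01 V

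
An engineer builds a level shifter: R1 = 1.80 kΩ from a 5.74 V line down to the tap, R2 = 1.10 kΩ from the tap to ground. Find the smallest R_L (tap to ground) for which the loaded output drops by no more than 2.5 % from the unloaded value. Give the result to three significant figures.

R_L(min) ≈ 26.6 kΩ

Output resistance R_th = R1‖R2 = (1800 × 1100)/2900 = 682.8 Ω.
The fractional drop is R_th/(R_th + R_L); requiring this ≤ 0.0250 gives R_L ≥ R_th(1/0.0250 − 1) = 682.8 × 39.00 = 26.6 kΩ.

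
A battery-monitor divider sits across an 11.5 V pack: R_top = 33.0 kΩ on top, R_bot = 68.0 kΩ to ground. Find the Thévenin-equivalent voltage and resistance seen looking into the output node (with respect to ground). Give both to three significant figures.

V_th is the open-circuit tap voltage: 11.5 × 68.0/(33.0 + 68.0) = 7.74 V.
With the supply zeroed, R_top and R_bot appear in parallel from the tap: R_th = R_top‖R_bot = (33.0 × 68.0)/101.0 = 22.2 kΩ.

V_th = 7.74 V, R_th = 22.2 kΩ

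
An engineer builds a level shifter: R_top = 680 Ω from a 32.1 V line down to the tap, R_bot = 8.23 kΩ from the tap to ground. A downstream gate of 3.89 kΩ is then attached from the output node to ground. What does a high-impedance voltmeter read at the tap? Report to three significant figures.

V_out ≈ 25.5 V

The load sits in parallel with R_bot: R_bot‖R_L = (8230 × 3890) / (8230 + 3890) = 2641 Ω.
V_out = 32.1 × 2641 / (680 + 2641) = 32.1 × 2641/3321 = 25.5 V.
(Unloaded it would have been 29.7 V.)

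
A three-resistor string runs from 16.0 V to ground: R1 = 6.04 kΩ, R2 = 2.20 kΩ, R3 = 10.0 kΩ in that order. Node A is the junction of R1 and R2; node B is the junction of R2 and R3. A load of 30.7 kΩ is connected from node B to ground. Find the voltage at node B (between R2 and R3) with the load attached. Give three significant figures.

V ≈ 7.65 V

At node B, R3 is in parallel with the load: R3‖R_L = 7.543 kΩ.
Below node A the resistance is R2 + (R3‖R_L) = 9.743 kΩ, so V_A = 16.0 × 9.743/15.78 = 9.877 V.
Then V_B = V_A × (R3‖R_L)/(R2 + R3‖R_L) = 9.877 × 7.543/9.743 = 7.65 V.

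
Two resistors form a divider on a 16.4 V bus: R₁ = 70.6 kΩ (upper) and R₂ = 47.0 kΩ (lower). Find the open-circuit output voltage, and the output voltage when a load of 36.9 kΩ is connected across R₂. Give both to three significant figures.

Open-circuit: V = 16.4 × 47.0/(70.6 + 47.0) = 6.55 V.
With the load, R₂ becomes R₂‖R_L = 20.67 kΩ, so V = 16.4 × 20.67/91.27 = 3.71 V.

Unloaded: 6.55 V; loaded: 3.71 V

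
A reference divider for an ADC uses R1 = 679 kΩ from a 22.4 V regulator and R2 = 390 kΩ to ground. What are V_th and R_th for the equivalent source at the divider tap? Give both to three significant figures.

V_th = 8.17 V, R_th = 248 kΩ

V_th is the open-circuit tap voltage: 22.4 × 390/(679 + 390) = 8.17 V.
With the supply zeroed, R1 and R2 appear in parallel from the tap: R_th = R1‖R2 = (679 × 390)/1069 = 248 kΩ.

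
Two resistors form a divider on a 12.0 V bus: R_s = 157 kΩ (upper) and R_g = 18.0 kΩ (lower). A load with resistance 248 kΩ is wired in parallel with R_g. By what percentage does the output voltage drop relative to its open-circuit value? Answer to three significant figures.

6.11 %

The divider's output (Thévenin) resistance is R_s‖R_g = 16.15 kΩ.
Fractional drop under load = R_th/(R_th + R_L) = 16.15 / (16.15 + 248) = 0.06113.
So the output falls by 6.11 %.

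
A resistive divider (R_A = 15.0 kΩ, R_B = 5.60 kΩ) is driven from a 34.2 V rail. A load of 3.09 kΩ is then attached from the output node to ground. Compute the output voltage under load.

The load sits in parallel with R_B: R_B‖R_L = (5.60 × 3.09) / (5.60 + 3.09) = 1.991 kΩ.
V_out = 34.2 × 1.991 / (15.0 + 1.991) = 34.2 × 1.991/16.99 = 4.01 V.

V_out ≈ 4.01 V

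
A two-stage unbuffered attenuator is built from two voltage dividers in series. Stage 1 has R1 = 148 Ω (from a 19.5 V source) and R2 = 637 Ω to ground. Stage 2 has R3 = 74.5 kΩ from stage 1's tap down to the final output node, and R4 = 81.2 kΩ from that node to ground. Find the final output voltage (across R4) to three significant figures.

V_out ≈ 8.25 V

Stage 2 presents R3+R4 = 155700 Ω as a load on stage 1's tap.
Stage 1's lower leg becomes R2‖(R3+R4) = 634.4 Ω, so V_mid = 19.5 × 634.4/782.4 = 15.81 V.
Stage 2 is itself unloaded: V_out = V_mid × R4/(R3+R4) = 15.81 × 81200/155700 = 8.25 V.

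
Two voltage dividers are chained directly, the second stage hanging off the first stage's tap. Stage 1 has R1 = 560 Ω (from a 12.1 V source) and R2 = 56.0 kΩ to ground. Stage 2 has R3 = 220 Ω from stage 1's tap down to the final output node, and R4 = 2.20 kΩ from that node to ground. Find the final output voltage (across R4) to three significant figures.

Stage 2 presents R3+R4 = 2420 Ω as a load on stage 1's tap.
Stage 1's lower leg becomes R2‖(R3+R4) = 2320 Ω, so V_mid = 12.1 × 2320/2880 = 9.747 V.
Stage 2 is itself unloaded: V_out = V_mid × R4/(R3+R4) = 9.747 × 2200/2420 = 8.86 V.

V_out ≈ 8.86 V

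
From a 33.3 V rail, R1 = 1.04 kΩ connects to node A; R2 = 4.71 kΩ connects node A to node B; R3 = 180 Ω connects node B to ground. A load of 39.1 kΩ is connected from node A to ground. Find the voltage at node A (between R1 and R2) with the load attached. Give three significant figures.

V ≈ 26.9 V

Below node A the series string R2+R3 = 4890 Ω sits in parallel with the 39100 Ω load: 4346 Ω.
V_A = 33.3 × 4346/(1040 + 4346) = 26.9 V.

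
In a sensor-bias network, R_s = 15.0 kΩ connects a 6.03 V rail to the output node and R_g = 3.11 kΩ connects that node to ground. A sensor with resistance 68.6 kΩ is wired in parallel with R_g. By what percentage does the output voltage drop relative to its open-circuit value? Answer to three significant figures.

3.62 %

The divider's output (Thévenin) resistance is R_s‖R_g = 2.576 kΩ.
Fractional drop under load = R_th/(R_th + R_L) = 2.576 / (2.576 + 68.6) = 0.03619.
So the output falls by 3.62 %.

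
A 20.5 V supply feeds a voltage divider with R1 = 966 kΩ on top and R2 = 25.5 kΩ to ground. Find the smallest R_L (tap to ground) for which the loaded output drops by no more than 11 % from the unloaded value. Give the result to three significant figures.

Output resistance R_th = R1‖R2 = (966 × 25.5)/991.5 = 24.84 kΩ.
The fractional drop is R_th/(R_th + R_L); requiring this ≤ 0.110 gives R_L ≥ R_th(1/0.110 − 1) = 24.84 × 8.091 = 201 kΩ.

R_L(min) ≈ 201 kΩ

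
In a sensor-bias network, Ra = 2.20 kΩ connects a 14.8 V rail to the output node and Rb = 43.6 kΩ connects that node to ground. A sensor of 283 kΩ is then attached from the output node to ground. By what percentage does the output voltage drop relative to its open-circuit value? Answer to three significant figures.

0.735 %

The divider's output (Thévenin) resistance is Ra‖Rb = 2.094 kΩ.
Fractional drop under load = R_th/(R_th + R_L) = 2.094 / (2.094 + 283) = 0.007346.
So the output falls by 0.735 %.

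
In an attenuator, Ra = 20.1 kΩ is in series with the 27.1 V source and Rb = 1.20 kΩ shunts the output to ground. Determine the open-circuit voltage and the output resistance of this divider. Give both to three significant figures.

V_th = 1.53 V, R_th = 1.13 kΩ

V_th is the open-circuit tap voltage: 27.1 × 1.20/(20.1 + 1.20) = 1.53 V.
With the supply zeroed, Ra and Rb appear in parallel from the tap: R_th = Ra‖Rb = (20.1 × 1.20)/21.30 = 1.13 kΩ.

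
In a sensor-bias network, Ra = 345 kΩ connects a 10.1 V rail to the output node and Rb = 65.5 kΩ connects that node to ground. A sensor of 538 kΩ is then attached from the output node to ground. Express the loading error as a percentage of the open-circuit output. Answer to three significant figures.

9.28 %

Unloaded V = 10.1 × 65.5/410.5 = 1.6116 V.
Loaded: Rb‖R_L = 58.39 kΩ, giving V = 10.1 × 58.39/403.4 = 1.4620 V.
Drop = (1.6116 − 1.4620) / 1.6116 = 9.28 %.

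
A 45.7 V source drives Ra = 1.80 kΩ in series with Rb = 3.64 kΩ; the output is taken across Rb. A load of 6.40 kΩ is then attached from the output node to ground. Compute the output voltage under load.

The load sits in parallel with Rb: Rb‖R_L = (3.64 × 6.40) / (3.64 + 6.40) = 2.320 kΩ.
V_out = 45.7 × 2.320 / (1.80 + 2.320) = 45.7 × 2.320/4.120 = 25.7 V.

V_out ≈ 25.7 V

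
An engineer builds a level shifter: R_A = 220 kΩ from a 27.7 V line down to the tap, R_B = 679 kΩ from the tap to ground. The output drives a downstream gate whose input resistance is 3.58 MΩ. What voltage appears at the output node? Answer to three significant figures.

The load sits in parallel with R_B: R_B‖R_L = (679 × 3580) / (679 + 3580) = 570.7 kΩ.
V_out = 27.7 × 570.7 / (220 + 570.7) = 27.7 × 570.7/790.7 = 20.0 V.
(Unloaded it would have been 20.9 V.)

V_out ≈ 20.0 V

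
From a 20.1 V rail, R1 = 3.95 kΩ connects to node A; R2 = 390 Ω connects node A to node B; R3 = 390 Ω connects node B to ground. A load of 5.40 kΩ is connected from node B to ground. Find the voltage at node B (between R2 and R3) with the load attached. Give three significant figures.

At node B, R3 is in parallel with the load: R3‖R_L = 363.7 Ω.
Below node A the resistance is R2 + (R3‖R_L) = 753.7 Ω, so V_A = 20.1 × 753.7/4704 = 3.221 V.
Then V_B = V_A × (R3‖R_L)/(R2 + R3‖R_L) = 3.221 × 363.7/753.7 = 1.55 V.

V ≈ 1.55 V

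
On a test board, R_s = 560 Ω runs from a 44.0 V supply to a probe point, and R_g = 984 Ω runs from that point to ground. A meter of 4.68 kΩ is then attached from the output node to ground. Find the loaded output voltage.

The load sits in parallel with R_g: R_g‖R_L = (984 × 4680) / (984 + 4680) = 813.1 Ω.
V_out = 44.0 × 813.1 / (560 + 813.1) = 44.0 × 813.1/1373 = 26.1 V.

V_out ≈ 26.1 V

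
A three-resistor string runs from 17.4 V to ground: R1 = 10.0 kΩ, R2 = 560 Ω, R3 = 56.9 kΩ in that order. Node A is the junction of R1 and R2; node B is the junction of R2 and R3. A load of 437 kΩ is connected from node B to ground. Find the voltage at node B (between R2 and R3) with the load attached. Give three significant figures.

At node B, R3 is in parallel with the load: R3‖R_L = 50340 Ω.
Below node A the resistance is R2 + (R3‖R_L) = 50900 Ω, so V_A = 17.4 × 50900/60900 = 14.54 V.
Then V_B = V_A × (R3‖R_L)/(R2 + R3‖R_L) = 14.54 × 50340/50900 = 14.4 V.

V ≈ 14.4 V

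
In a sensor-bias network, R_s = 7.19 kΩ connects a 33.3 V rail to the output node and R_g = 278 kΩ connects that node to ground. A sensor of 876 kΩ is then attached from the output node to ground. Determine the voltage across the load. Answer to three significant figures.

The load sits in parallel with R_g: R_g‖R_L = (278 × 876) / (278 + 876) = 211.0 kΩ.
V_out = 33.3 × 211.0 / (7.19 + 211.0) = 33.3 × 211.0/218.2 = 32.2 V.

V_out ≈ 32.2 V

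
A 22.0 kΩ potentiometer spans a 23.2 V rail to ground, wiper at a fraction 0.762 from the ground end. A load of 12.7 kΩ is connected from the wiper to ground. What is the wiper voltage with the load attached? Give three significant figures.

V ≈ 13.5 V

The wiper splits the pot into (1−α)R = 5.236 kΩ above and αR = 16.76 kΩ below.
Lower section ‖ load = 7.226 kΩ.
V_wiper = 23.2 × 7.226/(5.236 + 7.226) = 13.5 V.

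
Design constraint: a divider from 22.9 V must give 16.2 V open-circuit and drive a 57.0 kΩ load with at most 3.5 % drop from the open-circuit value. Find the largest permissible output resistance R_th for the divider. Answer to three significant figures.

R_th ≤ 2.07 kΩ

Loading drop = R_th/(R_th + R_L) ≤ 0.0350, so R_th ≤ R_L · ε/(1−ε) = 57.0 kΩ × 0.0350/0.9650 = 2.07 kΩ.
(Any R1, R2 with R2/(R1+R2) = 0.707 and R1‖R2 ≤ 2.07 kΩ will meet the spec.)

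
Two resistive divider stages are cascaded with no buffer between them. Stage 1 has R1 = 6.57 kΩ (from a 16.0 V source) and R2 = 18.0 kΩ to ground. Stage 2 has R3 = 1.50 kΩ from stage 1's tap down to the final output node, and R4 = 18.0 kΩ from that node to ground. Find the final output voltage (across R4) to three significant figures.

V_out ≈ 8.68 V

Stage 2 presents R3+R4 = 19.50 kΩ as a load on stage 1's tap.
Stage 1's lower leg becomes R2‖(R3+R4) = 9.360 kΩ, so V_mid = 16.0 × 9.360/15.93 = 9.401 V.
Stage 2 is itself unloaded: V_out = V_mid × R4/(R3+R4) = 9.401 × 18.0/19.50 = 8.68 V.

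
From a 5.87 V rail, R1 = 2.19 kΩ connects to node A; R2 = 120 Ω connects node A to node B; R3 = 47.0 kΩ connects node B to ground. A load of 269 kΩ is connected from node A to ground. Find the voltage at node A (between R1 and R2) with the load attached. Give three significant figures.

Below node A the series string R2+R3 = 47120 Ω sits in parallel with the 269000 Ω load: 40100 Ω.
V_A = 5.87 × 40100/(2190 + 40100) = 5.57 V.

V ≈ 5.57 V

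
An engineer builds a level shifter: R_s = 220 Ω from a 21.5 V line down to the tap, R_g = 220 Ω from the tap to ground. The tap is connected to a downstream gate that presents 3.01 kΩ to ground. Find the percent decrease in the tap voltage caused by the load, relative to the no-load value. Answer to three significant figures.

3.53 %

The divider's output (Thévenin) resistance is R_s‖R_g = 110.0 Ω.
Fractional drop under load = R_th/(R_th + R_L) = 110.0 / (110.0 + 3010) = 0.03526.
So the output falls by 3.53 %.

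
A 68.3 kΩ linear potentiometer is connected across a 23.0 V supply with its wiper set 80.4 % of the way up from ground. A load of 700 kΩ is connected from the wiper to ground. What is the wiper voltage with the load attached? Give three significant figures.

V ≈ 18.2 V

The wiper splits the pot into (1−α)R = 13.39 kΩ above and αR = 54.91 kΩ below.
Lower section ‖ load = 50.92 kΩ.
V_wiper = 23.0 × 50.92/(13.39 + 50.92) = 18.2 V.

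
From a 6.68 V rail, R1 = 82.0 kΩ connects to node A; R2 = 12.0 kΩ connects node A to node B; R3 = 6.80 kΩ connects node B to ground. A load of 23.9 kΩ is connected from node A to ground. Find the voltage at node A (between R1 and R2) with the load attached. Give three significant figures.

Below node A the series string R2+R3 = 18.80 kΩ sits in parallel with the 23.9 kΩ load: 10.52 kΩ.
V_A = 6.68 × 10.52/(82.0 + 10.52) = 0.760 V.

V ≈ 0.760 V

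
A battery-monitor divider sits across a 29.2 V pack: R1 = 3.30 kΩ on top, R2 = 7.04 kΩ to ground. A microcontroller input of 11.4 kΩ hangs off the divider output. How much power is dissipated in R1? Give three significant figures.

P ≈ 48.1 mW

Total resistance from the source is R1 + (R2‖R_L) = 7.652 kΩ, so I = 29.2/7.652 kΩ = 3.816 mA.
P = I²·R1 = (3.816 mA)² × 3.30 kΩ = 48.1 mW.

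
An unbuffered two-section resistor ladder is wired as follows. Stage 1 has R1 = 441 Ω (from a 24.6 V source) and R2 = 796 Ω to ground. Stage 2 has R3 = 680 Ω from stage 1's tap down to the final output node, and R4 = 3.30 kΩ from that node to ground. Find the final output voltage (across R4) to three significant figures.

Stage 2 presents R3+R4 = 3980 Ω as a load on stage 1's tap.
Stage 1's lower leg becomes R2‖(R3+R4) = 663.3 Ω, so V_mid = 24.6 × 663.3/1104 = 14.78 V.
Stage 2 is itself unloaded: V_out = V_mid × R4/(R3+R4) = 14.78 × 3300/3980 = 12.3 V.

V_out ≈ 12.3 V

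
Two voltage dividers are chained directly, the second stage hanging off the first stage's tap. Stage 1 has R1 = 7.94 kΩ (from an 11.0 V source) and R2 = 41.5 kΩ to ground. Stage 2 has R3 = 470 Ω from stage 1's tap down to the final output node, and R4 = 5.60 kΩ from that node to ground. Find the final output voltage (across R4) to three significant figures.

Stage 2 presents R3+R4 = 6070 Ω as a load on stage 1's tap.
Stage 1's lower leg becomes R2‖(R3+R4) = 5295 Ω, so V_mid = 11.0 × 5295/13240 = 4.401 V.
Stage 2 is itself unloaded: V_out = V_mid × R4/(R3+R4) = 4.401 × 5600/6070 = 4.06 V.

V_out ≈ 4.06 V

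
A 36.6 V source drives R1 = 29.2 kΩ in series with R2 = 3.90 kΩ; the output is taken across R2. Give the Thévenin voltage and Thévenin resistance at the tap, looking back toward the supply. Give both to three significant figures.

V_th is the open-circuit tap voltage: 36.6 × 3.90/(29.2 + 3.90) = 4.31 V.
With the supply zeroed, R1 and R2 appear in parallel from the tap: R_th = R1‖R2 = (29.2 × 3.90)/33.10 = 3.44 kΩ.

V_th = 4.31 V, R_th = 3.44 kΩ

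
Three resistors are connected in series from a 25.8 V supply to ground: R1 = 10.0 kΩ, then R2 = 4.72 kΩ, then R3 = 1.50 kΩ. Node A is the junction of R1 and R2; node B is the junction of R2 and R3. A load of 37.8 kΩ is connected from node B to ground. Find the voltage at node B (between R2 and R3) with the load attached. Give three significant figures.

At node B, R3 is in parallel with the load: R3‖R_L = 1.443 kΩ.
Below node A the resistance is R2 + (R3‖R_L) = 6.163 kΩ, so V_A = 25.8 × 6.163/16.16 = 9.837 V.
Then V_B = V_A × (R3‖R_L)/(R2 + R3‖R_L) = 9.837 × 1.443/6.163 = 2.30 V.

V ≈ 2.30 V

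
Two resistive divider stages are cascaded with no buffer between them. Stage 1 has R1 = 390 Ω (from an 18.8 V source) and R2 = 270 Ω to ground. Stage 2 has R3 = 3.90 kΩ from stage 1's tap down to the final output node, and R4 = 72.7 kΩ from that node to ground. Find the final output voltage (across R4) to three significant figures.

V_out ≈ 7.28 V

Stage 2 presents R3+R4 = 76600 Ω as a load on stage 1's tap.
Stage 1's lower leg becomes R2‖(R3+R4) = 269.1 Ω, so V_mid = 18.8 × 269.1/659.1 = 7.675 V.
Stage 2 is itself unloaded: V_out = V_mid × R4/(R3+R4) = 7.675 × 72700/76600 = 7.28 V.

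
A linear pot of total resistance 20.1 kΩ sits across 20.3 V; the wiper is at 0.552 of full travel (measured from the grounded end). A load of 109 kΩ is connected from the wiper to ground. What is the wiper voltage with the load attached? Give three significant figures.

V ≈ 10.7 V

The wiper splits the pot into (1−α)R = 9.005 kΩ above and αR = 11.10 kΩ below.
Lower section ‖ load = 10.07 kΩ.
V_wiper = 20.3 × 10.07/(9.005 + 10.07) = 10.7 V.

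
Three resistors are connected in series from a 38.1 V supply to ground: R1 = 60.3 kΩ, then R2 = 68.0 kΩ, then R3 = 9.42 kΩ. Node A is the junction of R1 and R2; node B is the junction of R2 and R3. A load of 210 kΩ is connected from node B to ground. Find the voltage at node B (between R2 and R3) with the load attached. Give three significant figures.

V ≈ 2.50 V

At node B, R3 is in parallel with the load: R3‖R_L = 9.016 kΩ.
Below node A the resistance is R2 + (R3‖R_L) = 77.02 kΩ, so V_A = 38.1 × 77.02/137.3 = 21.37 V.
Then V_B = V_A × (R3‖R_L)/(R2 + R3‖R_L) = 21.37 × 9.016/77.02 = 2.50 V.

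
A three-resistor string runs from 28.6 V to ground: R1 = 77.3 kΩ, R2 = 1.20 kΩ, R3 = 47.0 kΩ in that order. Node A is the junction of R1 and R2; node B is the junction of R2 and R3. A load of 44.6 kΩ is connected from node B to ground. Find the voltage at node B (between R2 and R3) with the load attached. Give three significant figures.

V ≈ 6.46 V

At node B, R3 is in parallel with the load: R3‖R_L = 22.88 kΩ.
Below node A the resistance is R2 + (R3‖R_L) = 24.08 kΩ, so V_A = 28.6 × 24.08/101.4 = 6.794 V.
Then V_B = V_A × (R3‖R_L)/(R2 + R3‖R_L) = 6.794 × 22.88/24.08 = 6.46 V.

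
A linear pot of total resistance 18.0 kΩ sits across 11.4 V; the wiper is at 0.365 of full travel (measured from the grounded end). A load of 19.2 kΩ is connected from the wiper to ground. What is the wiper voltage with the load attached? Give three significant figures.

The wiper splits the pot into (1−α)R = 11.43 kΩ above and αR = 6.570 kΩ below.
Lower section ‖ load = 4.895 kΩ.
V_wiper = 11.4 × 4.895/(11.43 + 4.895) = 3.42 V.

V ≈ 3.42 V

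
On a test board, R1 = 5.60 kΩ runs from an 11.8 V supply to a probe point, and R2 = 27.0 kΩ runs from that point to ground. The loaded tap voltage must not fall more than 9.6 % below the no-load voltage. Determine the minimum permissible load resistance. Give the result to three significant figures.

R_L(min) ≈ 43.7 kΩ

Output resistance R_th = R1‖R2 = (5.60 × 27.0)/32.60 = 4.638 kΩ.
The fractional drop is R_th/(R_th + R_L); requiring this ≤ 0.0960 gives R_L ≥ R_th(1/0.0960 − 1) = 4.638 × 9.417 = 43.7 kΩ.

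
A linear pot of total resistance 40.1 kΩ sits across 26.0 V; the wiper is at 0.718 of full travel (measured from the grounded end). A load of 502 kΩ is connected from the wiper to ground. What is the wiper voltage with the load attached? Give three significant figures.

V ≈ 18.4 V

The wiper splits the pot into (1−α)R = 11.31 kΩ above and αR = 28.79 kΩ below.
Lower section ‖ load = 27.23 kΩ.
V_wiper = 26.0 × 27.23/(11.31 + 27.23) = 18.4 V.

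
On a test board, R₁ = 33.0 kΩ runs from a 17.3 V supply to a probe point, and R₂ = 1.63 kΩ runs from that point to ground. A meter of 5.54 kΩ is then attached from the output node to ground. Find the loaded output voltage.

The load sits in parallel with R₂: R₂‖R_L = (1.63 × 5.54) / (1.63 + 5.54) = 1.259 kΩ.
V_out = 17.3 × 1.259 / (33.0 + 1.259) = 17.3 × 1.259/34.26 = 0.636 V.

V_out ≈ 0.636 V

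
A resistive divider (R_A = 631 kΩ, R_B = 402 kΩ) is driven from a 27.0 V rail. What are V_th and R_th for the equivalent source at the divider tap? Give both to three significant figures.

V_th is the open-circuit tap voltage: 27.0 × 402/(631 + 402) = 10.5 V.
With the supply zeroed, R_A and R_B appear in parallel from the tap: R_th = R_A‖R_B = (631 × 402)/1033 = 246 kΩ.

V_th = 10.5 V, R_th = 246 kΩ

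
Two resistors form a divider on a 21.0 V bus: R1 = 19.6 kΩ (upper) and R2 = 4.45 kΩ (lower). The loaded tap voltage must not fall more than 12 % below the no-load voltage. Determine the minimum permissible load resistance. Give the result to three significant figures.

R_L(min) ≈ 26.6 kΩ

Output resistance R_th = R1‖R2 = (19.6 × 4.45)/24.05 = 3.627 kΩ.
The fractional drop is R_th/(R_th + R_L); requiring this ≤ 0.120 gives R_L ≥ R_th(1/0.120 − 1) = 3.627 × 7.333 = 26.6 kΩ.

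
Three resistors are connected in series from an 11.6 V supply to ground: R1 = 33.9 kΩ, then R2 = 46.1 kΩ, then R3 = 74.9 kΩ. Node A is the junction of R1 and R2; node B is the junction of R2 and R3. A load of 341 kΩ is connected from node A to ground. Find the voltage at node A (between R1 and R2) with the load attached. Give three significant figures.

V ≈ 8.41 V

Below node A the series string R2+R3 = 121.0 kΩ sits in parallel with the 341 kΩ load: 89.31 kΩ.
V_A = 11.6 × 89.31/(33.9 + 89.31) = 8.41 V.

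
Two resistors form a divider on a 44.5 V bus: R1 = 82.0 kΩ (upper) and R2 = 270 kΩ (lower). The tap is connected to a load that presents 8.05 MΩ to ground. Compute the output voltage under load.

V_out ≈ 33.9 V

The load sits in parallel with R2: R2‖R_L = (270 × 8050) / (270 + 8050) = 261.2 kΩ.
V_out = 44.5 × 261.2 / (82.0 + 261.2) = 44.5 × 261.2/343.2 = 33.9 V.
(Unloaded it would have been 34.1 V.)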